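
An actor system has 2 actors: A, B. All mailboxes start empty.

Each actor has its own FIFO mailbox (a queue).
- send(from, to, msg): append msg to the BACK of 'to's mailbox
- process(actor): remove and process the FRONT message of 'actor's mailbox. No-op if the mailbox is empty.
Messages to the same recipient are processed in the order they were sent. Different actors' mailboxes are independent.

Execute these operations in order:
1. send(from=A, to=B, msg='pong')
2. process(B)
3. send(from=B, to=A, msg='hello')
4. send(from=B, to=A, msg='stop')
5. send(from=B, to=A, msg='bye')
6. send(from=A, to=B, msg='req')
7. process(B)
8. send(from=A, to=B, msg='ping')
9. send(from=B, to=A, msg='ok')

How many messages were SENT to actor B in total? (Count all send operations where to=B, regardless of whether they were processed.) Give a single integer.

Answer: 3

Derivation:
After 1 (send(from=A, to=B, msg='pong')): A:[] B:[pong]
After 2 (process(B)): A:[] B:[]
After 3 (send(from=B, to=A, msg='hello')): A:[hello] B:[]
After 4 (send(from=B, to=A, msg='stop')): A:[hello,stop] B:[]
After 5 (send(from=B, to=A, msg='bye')): A:[hello,stop,bye] B:[]
After 6 (send(from=A, to=B, msg='req')): A:[hello,stop,bye] B:[req]
After 7 (process(B)): A:[hello,stop,bye] B:[]
After 8 (send(from=A, to=B, msg='ping')): A:[hello,stop,bye] B:[ping]
After 9 (send(from=B, to=A, msg='ok')): A:[hello,stop,bye,ok] B:[ping]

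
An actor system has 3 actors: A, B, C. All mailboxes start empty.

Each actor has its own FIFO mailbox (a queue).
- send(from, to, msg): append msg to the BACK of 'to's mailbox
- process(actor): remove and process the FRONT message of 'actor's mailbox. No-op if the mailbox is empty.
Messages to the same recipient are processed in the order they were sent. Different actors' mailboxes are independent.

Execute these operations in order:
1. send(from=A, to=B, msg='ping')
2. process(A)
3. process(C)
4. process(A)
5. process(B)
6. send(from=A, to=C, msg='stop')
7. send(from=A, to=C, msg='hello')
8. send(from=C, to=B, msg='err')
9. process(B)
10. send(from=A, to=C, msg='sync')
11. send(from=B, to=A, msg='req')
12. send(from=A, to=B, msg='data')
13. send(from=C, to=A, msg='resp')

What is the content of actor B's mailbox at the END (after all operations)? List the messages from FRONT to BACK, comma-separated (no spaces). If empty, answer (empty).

After 1 (send(from=A, to=B, msg='ping')): A:[] B:[ping] C:[]
After 2 (process(A)): A:[] B:[ping] C:[]
After 3 (process(C)): A:[] B:[ping] C:[]
After 4 (process(A)): A:[] B:[ping] C:[]
After 5 (process(B)): A:[] B:[] C:[]
After 6 (send(from=A, to=C, msg='stop')): A:[] B:[] C:[stop]
After 7 (send(from=A, to=C, msg='hello')): A:[] B:[] C:[stop,hello]
After 8 (send(from=C, to=B, msg='err')): A:[] B:[err] C:[stop,hello]
After 9 (process(B)): A:[] B:[] C:[stop,hello]
After 10 (send(from=A, to=C, msg='sync')): A:[] B:[] C:[stop,hello,sync]
After 11 (send(from=B, to=A, msg='req')): A:[req] B:[] C:[stop,hello,sync]
After 12 (send(from=A, to=B, msg='data')): A:[req] B:[data] C:[stop,hello,sync]
After 13 (send(from=C, to=A, msg='resp')): A:[req,resp] B:[data] C:[stop,hello,sync]

Answer: data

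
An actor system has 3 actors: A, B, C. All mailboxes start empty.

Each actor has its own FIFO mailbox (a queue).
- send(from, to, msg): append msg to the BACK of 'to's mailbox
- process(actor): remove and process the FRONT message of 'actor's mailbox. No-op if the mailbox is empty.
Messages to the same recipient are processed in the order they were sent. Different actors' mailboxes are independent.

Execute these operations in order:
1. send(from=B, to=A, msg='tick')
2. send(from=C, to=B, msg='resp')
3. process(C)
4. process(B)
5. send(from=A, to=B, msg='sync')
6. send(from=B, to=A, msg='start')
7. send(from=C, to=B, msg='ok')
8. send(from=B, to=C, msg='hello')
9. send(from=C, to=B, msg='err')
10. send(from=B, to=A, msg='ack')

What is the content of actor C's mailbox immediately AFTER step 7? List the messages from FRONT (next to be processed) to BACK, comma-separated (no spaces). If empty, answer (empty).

After 1 (send(from=B, to=A, msg='tick')): A:[tick] B:[] C:[]
After 2 (send(from=C, to=B, msg='resp')): A:[tick] B:[resp] C:[]
After 3 (process(C)): A:[tick] B:[resp] C:[]
After 4 (process(B)): A:[tick] B:[] C:[]
After 5 (send(from=A, to=B, msg='sync')): A:[tick] B:[sync] C:[]
After 6 (send(from=B, to=A, msg='start')): A:[tick,start] B:[sync] C:[]
After 7 (send(from=C, to=B, msg='ok')): A:[tick,start] B:[sync,ok] C:[]

(empty)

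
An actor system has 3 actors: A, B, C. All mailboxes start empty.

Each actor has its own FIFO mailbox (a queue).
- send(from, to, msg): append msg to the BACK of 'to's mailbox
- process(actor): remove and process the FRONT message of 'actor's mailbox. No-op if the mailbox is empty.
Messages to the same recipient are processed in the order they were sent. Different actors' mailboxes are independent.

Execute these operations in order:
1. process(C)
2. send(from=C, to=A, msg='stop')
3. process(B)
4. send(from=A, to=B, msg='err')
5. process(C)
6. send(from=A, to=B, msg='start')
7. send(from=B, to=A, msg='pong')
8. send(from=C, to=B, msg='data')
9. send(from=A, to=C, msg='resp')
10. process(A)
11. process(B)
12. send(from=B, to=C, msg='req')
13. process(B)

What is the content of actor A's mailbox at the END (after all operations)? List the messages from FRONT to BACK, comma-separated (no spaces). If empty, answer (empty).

After 1 (process(C)): A:[] B:[] C:[]
After 2 (send(from=C, to=A, msg='stop')): A:[stop] B:[] C:[]
After 3 (process(B)): A:[stop] B:[] C:[]
After 4 (send(from=A, to=B, msg='err')): A:[stop] B:[err] C:[]
After 5 (process(C)): A:[stop] B:[err] C:[]
After 6 (send(from=A, to=B, msg='start')): A:[stop] B:[err,start] C:[]
After 7 (send(from=B, to=A, msg='pong')): A:[stop,pong] B:[err,start] C:[]
After 8 (send(from=C, to=B, msg='data')): A:[stop,pong] B:[err,start,data] C:[]
After 9 (send(from=A, to=C, msg='resp')): A:[stop,pong] B:[err,start,data] C:[resp]
After 10 (process(A)): A:[pong] B:[err,start,data] C:[resp]
After 11 (process(B)): A:[pong] B:[start,data] C:[resp]
After 12 (send(from=B, to=C, msg='req')): A:[pong] B:[start,data] C:[resp,req]
After 13 (process(B)): A:[pong] B:[data] C:[resp,req]

Answer: pong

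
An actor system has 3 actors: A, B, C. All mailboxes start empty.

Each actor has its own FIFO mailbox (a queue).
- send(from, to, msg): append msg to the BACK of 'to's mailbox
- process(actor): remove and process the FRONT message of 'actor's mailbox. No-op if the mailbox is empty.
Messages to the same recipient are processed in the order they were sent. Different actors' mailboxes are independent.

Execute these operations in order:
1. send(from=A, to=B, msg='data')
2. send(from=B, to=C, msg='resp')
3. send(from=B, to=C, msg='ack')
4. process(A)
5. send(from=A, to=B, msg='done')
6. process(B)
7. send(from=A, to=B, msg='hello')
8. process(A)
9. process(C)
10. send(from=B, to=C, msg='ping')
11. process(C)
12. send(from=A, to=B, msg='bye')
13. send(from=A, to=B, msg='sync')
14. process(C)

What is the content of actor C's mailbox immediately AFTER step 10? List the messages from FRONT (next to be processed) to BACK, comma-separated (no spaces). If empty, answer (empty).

After 1 (send(from=A, to=B, msg='data')): A:[] B:[data] C:[]
After 2 (send(from=B, to=C, msg='resp')): A:[] B:[data] C:[resp]
After 3 (send(from=B, to=C, msg='ack')): A:[] B:[data] C:[resp,ack]
After 4 (process(A)): A:[] B:[data] C:[resp,ack]
After 5 (send(from=A, to=B, msg='done')): A:[] B:[data,done] C:[resp,ack]
After 6 (process(B)): A:[] B:[done] C:[resp,ack]
After 7 (send(from=A, to=B, msg='hello')): A:[] B:[done,hello] C:[resp,ack]
After 8 (process(A)): A:[] B:[done,hello] C:[resp,ack]
After 9 (process(C)): A:[] B:[done,hello] C:[ack]
After 10 (send(from=B, to=C, msg='ping')): A:[] B:[done,hello] C:[ack,ping]

ack,ping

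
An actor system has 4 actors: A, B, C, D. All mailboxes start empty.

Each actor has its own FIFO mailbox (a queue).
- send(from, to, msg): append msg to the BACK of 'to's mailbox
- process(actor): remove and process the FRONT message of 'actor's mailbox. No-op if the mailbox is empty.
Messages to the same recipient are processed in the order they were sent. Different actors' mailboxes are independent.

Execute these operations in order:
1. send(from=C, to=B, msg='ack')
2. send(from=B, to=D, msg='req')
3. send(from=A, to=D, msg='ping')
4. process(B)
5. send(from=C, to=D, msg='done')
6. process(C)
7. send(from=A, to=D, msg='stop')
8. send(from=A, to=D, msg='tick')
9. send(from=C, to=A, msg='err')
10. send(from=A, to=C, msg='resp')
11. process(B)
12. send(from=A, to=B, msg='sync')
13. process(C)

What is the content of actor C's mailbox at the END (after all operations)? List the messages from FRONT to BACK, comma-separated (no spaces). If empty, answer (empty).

After 1 (send(from=C, to=B, msg='ack')): A:[] B:[ack] C:[] D:[]
After 2 (send(from=B, to=D, msg='req')): A:[] B:[ack] C:[] D:[req]
After 3 (send(from=A, to=D, msg='ping')): A:[] B:[ack] C:[] D:[req,ping]
After 4 (process(B)): A:[] B:[] C:[] D:[req,ping]
After 5 (send(from=C, to=D, msg='done')): A:[] B:[] C:[] D:[req,ping,done]
After 6 (process(C)): A:[] B:[] C:[] D:[req,ping,done]
After 7 (send(from=A, to=D, msg='stop')): A:[] B:[] C:[] D:[req,ping,done,stop]
After 8 (send(from=A, to=D, msg='tick')): A:[] B:[] C:[] D:[req,ping,done,stop,tick]
After 9 (send(from=C, to=A, msg='err')): A:[err] B:[] C:[] D:[req,ping,done,stop,tick]
After 10 (send(from=A, to=C, msg='resp')): A:[err] B:[] C:[resp] D:[req,ping,done,stop,tick]
After 11 (process(B)): A:[err] B:[] C:[resp] D:[req,ping,done,stop,tick]
After 12 (send(from=A, to=B, msg='sync')): A:[err] B:[sync] C:[resp] D:[req,ping,done,stop,tick]
After 13 (process(C)): A:[err] B:[sync] C:[] D:[req,ping,done,stop,tick]

Answer: (empty)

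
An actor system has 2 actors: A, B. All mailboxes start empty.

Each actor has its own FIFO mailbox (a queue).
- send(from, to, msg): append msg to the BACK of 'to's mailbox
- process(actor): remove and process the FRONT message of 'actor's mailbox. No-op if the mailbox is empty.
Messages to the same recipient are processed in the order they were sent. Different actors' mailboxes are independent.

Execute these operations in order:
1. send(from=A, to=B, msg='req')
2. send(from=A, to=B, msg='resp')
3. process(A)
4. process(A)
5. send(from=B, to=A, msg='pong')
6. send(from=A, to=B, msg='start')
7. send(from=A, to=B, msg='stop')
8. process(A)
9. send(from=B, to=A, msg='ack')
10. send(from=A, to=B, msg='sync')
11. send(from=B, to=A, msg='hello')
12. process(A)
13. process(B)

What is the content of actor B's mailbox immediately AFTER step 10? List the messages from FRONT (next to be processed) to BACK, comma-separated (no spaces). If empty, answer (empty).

After 1 (send(from=A, to=B, msg='req')): A:[] B:[req]
After 2 (send(from=A, to=B, msg='resp')): A:[] B:[req,resp]
After 3 (process(A)): A:[] B:[req,resp]
After 4 (process(A)): A:[] B:[req,resp]
After 5 (send(from=B, to=A, msg='pong')): A:[pong] B:[req,resp]
After 6 (send(from=A, to=B, msg='start')): A:[pong] B:[req,resp,start]
After 7 (send(from=A, to=B, msg='stop')): A:[pong] B:[req,resp,start,stop]
After 8 (process(A)): A:[] B:[req,resp,start,stop]
After 9 (send(from=B, to=A, msg='ack')): A:[ack] B:[req,resp,start,stop]
After 10 (send(from=A, to=B, msg='sync')): A:[ack] B:[req,resp,start,stop,sync]

req,resp,start,stop,sync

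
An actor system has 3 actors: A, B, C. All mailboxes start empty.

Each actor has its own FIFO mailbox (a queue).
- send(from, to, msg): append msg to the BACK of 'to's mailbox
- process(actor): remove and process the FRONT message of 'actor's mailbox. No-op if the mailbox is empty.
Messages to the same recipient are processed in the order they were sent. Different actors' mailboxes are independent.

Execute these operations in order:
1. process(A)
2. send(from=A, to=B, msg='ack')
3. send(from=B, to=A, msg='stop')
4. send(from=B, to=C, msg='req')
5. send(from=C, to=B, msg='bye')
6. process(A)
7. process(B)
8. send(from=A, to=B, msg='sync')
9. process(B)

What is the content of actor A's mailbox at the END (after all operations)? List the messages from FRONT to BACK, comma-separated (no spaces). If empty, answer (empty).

After 1 (process(A)): A:[] B:[] C:[]
After 2 (send(from=A, to=B, msg='ack')): A:[] B:[ack] C:[]
After 3 (send(from=B, to=A, msg='stop')): A:[stop] B:[ack] C:[]
After 4 (send(from=B, to=C, msg='req')): A:[stop] B:[ack] C:[req]
After 5 (send(from=C, to=B, msg='bye')): A:[stop] B:[ack,bye] C:[req]
After 6 (process(A)): A:[] B:[ack,bye] C:[req]
After 7 (process(B)): A:[] B:[bye] C:[req]
After 8 (send(from=A, to=B, msg='sync')): A:[] B:[bye,sync] C:[req]
After 9 (process(B)): A:[] B:[sync] C:[req]

Answer: (empty)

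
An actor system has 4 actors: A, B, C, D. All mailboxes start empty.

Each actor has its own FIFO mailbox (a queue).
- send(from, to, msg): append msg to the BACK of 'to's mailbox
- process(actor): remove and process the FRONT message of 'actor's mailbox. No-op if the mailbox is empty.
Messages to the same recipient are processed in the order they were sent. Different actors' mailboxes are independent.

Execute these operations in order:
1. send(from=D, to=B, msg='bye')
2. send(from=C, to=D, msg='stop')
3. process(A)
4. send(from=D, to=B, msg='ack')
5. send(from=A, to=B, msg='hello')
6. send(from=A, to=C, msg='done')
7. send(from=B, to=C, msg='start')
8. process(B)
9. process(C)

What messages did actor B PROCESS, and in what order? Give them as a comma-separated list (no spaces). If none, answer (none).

After 1 (send(from=D, to=B, msg='bye')): A:[] B:[bye] C:[] D:[]
After 2 (send(from=C, to=D, msg='stop')): A:[] B:[bye] C:[] D:[stop]
After 3 (process(A)): A:[] B:[bye] C:[] D:[stop]
After 4 (send(from=D, to=B, msg='ack')): A:[] B:[bye,ack] C:[] D:[stop]
After 5 (send(from=A, to=B, msg='hello')): A:[] B:[bye,ack,hello] C:[] D:[stop]
After 6 (send(from=A, to=C, msg='done')): A:[] B:[bye,ack,hello] C:[done] D:[stop]
After 7 (send(from=B, to=C, msg='start')): A:[] B:[bye,ack,hello] C:[done,start] D:[stop]
After 8 (process(B)): A:[] B:[ack,hello] C:[done,start] D:[stop]
After 9 (process(C)): A:[] B:[ack,hello] C:[start] D:[stop]

Answer: bye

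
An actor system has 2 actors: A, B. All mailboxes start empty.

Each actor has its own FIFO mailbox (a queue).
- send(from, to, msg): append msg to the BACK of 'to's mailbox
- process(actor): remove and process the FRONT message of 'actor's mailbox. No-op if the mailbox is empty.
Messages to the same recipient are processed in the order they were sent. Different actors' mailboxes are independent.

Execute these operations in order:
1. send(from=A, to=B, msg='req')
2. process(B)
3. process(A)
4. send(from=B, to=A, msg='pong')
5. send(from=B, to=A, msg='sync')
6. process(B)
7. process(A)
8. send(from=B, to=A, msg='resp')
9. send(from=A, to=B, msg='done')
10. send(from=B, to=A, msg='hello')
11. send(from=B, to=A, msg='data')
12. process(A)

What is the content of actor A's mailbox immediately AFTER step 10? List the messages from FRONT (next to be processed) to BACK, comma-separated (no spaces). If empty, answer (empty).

After 1 (send(from=A, to=B, msg='req')): A:[] B:[req]
After 2 (process(B)): A:[] B:[]
After 3 (process(A)): A:[] B:[]
After 4 (send(from=B, to=A, msg='pong')): A:[pong] B:[]
After 5 (send(from=B, to=A, msg='sync')): A:[pong,sync] B:[]
After 6 (process(B)): A:[pong,sync] B:[]
After 7 (process(A)): A:[sync] B:[]
After 8 (send(from=B, to=A, msg='resp')): A:[sync,resp] B:[]
After 9 (send(from=A, to=B, msg='done')): A:[sync,resp] B:[done]
After 10 (send(from=B, to=A, msg='hello')): A:[sync,resp,hello] B:[done]

sync,resp,hello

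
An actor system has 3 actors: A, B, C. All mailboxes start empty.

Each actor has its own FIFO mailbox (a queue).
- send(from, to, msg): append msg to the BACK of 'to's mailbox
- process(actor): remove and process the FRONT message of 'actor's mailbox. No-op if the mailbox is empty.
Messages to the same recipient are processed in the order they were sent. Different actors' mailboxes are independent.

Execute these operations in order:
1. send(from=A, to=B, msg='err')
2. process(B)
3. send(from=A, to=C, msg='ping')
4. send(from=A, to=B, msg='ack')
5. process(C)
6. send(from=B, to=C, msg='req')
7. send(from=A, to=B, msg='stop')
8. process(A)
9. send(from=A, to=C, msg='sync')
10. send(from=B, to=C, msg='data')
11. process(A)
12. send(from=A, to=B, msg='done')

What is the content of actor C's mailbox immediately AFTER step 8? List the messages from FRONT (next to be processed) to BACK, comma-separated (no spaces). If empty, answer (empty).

After 1 (send(from=A, to=B, msg='err')): A:[] B:[err] C:[]
After 2 (process(B)): A:[] B:[] C:[]
After 3 (send(from=A, to=C, msg='ping')): A:[] B:[] C:[ping]
After 4 (send(from=A, to=B, msg='ack')): A:[] B:[ack] C:[ping]
After 5 (process(C)): A:[] B:[ack] C:[]
After 6 (send(from=B, to=C, msg='req')): A:[] B:[ack] C:[req]
After 7 (send(from=A, to=B, msg='stop')): A:[] B:[ack,stop] C:[req]
After 8 (process(A)): A:[] B:[ack,stop] C:[req]

req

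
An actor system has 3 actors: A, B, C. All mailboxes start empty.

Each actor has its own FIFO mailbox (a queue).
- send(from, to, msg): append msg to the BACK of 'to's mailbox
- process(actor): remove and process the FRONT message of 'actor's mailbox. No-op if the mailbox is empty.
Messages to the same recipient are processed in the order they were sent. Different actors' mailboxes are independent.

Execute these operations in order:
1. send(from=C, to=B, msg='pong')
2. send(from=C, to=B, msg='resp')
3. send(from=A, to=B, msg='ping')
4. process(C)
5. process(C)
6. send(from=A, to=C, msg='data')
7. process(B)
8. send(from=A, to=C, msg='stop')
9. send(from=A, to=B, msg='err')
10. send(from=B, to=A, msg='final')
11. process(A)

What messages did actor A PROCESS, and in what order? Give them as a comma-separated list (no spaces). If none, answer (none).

After 1 (send(from=C, to=B, msg='pong')): A:[] B:[pong] C:[]
After 2 (send(from=C, to=B, msg='resp')): A:[] B:[pong,resp] C:[]
After 3 (send(from=A, to=B, msg='ping')): A:[] B:[pong,resp,ping] C:[]
After 4 (process(C)): A:[] B:[pong,resp,ping] C:[]
After 5 (process(C)): A:[] B:[pong,resp,ping] C:[]
After 6 (send(from=A, to=C, msg='data')): A:[] B:[pong,resp,ping] C:[data]
After 7 (process(B)): A:[] B:[resp,ping] C:[data]
After 8 (send(from=A, to=C, msg='stop')): A:[] B:[resp,ping] C:[data,stop]
After 9 (send(from=A, to=B, msg='err')): A:[] B:[resp,ping,err] C:[data,stop]
After 10 (send(from=B, to=A, msg='final')): A:[final] B:[resp,ping,err] C:[data,stop]
After 11 (process(A)): A:[] B:[resp,ping,err] C:[data,stop]

Answer: final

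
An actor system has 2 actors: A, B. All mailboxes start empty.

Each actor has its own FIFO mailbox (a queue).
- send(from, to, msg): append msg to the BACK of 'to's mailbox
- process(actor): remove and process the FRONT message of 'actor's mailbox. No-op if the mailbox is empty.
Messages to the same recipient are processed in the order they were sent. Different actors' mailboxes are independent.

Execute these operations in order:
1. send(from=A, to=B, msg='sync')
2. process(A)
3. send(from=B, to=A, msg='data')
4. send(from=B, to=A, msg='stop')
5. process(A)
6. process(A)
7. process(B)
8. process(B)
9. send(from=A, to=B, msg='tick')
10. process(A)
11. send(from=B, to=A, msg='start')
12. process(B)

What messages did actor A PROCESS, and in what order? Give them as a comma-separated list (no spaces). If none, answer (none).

After 1 (send(from=A, to=B, msg='sync')): A:[] B:[sync]
After 2 (process(A)): A:[] B:[sync]
After 3 (send(from=B, to=A, msg='data')): A:[data] B:[sync]
After 4 (send(from=B, to=A, msg='stop')): A:[data,stop] B:[sync]
After 5 (process(A)): A:[stop] B:[sync]
After 6 (process(A)): A:[] B:[sync]
After 7 (process(B)): A:[] B:[]
After 8 (process(B)): A:[] B:[]
After 9 (send(from=A, to=B, msg='tick')): A:[] B:[tick]
After 10 (process(A)): A:[] B:[tick]
After 11 (send(from=B, to=A, msg='start')): A:[start] B:[tick]
After 12 (process(B)): A:[start] B:[]

Answer: data,stop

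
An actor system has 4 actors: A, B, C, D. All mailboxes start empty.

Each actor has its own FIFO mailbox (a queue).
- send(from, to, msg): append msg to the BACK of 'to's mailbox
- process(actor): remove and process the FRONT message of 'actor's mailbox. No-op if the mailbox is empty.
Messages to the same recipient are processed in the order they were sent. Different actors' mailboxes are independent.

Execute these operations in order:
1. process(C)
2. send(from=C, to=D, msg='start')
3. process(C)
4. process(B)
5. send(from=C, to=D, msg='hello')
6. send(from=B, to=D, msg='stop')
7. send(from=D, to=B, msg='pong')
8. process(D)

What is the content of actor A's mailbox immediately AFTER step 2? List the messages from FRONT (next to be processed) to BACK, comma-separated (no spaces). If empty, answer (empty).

After 1 (process(C)): A:[] B:[] C:[] D:[]
After 2 (send(from=C, to=D, msg='start')): A:[] B:[] C:[] D:[start]

(empty)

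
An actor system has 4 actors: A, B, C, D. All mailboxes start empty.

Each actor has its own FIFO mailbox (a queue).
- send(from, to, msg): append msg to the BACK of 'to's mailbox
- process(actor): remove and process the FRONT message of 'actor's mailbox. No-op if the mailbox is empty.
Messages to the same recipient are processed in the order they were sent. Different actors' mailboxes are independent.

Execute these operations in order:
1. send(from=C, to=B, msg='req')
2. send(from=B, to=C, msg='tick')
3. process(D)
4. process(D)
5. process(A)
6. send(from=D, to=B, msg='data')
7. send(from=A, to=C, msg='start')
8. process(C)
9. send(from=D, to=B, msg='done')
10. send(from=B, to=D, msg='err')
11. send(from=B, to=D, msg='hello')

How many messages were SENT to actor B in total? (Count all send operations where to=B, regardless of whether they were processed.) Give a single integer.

After 1 (send(from=C, to=B, msg='req')): A:[] B:[req] C:[] D:[]
After 2 (send(from=B, to=C, msg='tick')): A:[] B:[req] C:[tick] D:[]
After 3 (process(D)): A:[] B:[req] C:[tick] D:[]
After 4 (process(D)): A:[] B:[req] C:[tick] D:[]
After 5 (process(A)): A:[] B:[req] C:[tick] D:[]
After 6 (send(from=D, to=B, msg='data')): A:[] B:[req,data] C:[tick] D:[]
After 7 (send(from=A, to=C, msg='start')): A:[] B:[req,data] C:[tick,start] D:[]
After 8 (process(C)): A:[] B:[req,data] C:[start] D:[]
After 9 (send(from=D, to=B, msg='done')): A:[] B:[req,data,done] C:[start] D:[]
After 10 (send(from=B, to=D, msg='err')): A:[] B:[req,data,done] C:[start] D:[err]
After 11 (send(from=B, to=D, msg='hello')): A:[] B:[req,data,done] C:[start] D:[err,hello]

Answer: 3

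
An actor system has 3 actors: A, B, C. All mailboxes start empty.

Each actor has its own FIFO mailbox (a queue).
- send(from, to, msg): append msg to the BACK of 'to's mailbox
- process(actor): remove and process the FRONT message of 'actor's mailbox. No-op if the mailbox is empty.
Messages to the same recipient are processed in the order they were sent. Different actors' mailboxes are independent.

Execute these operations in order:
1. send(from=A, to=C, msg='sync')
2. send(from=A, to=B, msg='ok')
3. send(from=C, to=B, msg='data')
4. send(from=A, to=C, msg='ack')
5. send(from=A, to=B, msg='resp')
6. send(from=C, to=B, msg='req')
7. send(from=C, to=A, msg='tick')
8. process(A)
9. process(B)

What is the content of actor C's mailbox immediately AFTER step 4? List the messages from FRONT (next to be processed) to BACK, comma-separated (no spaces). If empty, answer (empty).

After 1 (send(from=A, to=C, msg='sync')): A:[] B:[] C:[sync]
After 2 (send(from=A, to=B, msg='ok')): A:[] B:[ok] C:[sync]
After 3 (send(from=C, to=B, msg='data')): A:[] B:[ok,data] C:[sync]
After 4 (send(from=A, to=C, msg='ack')): A:[] B:[ok,data] C:[sync,ack]

sync,ack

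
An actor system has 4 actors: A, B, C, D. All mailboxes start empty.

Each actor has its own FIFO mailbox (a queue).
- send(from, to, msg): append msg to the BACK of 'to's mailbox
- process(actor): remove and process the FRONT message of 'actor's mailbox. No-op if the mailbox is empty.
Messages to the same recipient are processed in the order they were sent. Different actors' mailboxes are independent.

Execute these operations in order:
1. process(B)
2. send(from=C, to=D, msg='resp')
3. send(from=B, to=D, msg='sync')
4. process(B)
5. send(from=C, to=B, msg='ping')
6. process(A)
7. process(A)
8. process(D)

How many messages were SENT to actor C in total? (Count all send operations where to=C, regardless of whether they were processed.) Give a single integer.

Answer: 0

Derivation:
After 1 (process(B)): A:[] B:[] C:[] D:[]
After 2 (send(from=C, to=D, msg='resp')): A:[] B:[] C:[] D:[resp]
After 3 (send(from=B, to=D, msg='sync')): A:[] B:[] C:[] D:[resp,sync]
After 4 (process(B)): A:[] B:[] C:[] D:[resp,sync]
After 5 (send(from=C, to=B, msg='ping')): A:[] B:[ping] C:[] D:[resp,sync]
After 6 (process(A)): A:[] B:[ping] C:[] D:[resp,sync]
After 7 (process(A)): A:[] B:[ping] C:[] D:[resp,sync]
After 8 (process(D)): A:[] B:[ping] C:[] D:[sync]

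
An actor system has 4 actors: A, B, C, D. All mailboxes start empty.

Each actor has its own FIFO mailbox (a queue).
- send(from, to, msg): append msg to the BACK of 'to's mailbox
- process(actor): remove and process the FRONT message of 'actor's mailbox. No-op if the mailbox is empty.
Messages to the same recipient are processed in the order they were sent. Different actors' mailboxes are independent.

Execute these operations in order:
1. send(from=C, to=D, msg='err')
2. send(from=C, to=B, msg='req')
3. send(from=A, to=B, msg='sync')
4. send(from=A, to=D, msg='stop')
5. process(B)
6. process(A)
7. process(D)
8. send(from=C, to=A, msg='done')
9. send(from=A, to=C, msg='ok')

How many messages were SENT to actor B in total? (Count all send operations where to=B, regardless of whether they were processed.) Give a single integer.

After 1 (send(from=C, to=D, msg='err')): A:[] B:[] C:[] D:[err]
After 2 (send(from=C, to=B, msg='req')): A:[] B:[req] C:[] D:[err]
After 3 (send(from=A, to=B, msg='sync')): A:[] B:[req,sync] C:[] D:[err]
After 4 (send(from=A, to=D, msg='stop')): A:[] B:[req,sync] C:[] D:[err,stop]
After 5 (process(B)): A:[] B:[sync] C:[] D:[err,stop]
After 6 (process(A)): A:[] B:[sync] C:[] D:[err,stop]
After 7 (process(D)): A:[] B:[sync] C:[] D:[stop]
After 8 (send(from=C, to=A, msg='done')): A:[done] B:[sync] C:[] D:[stop]
After 9 (send(from=A, to=C, msg='ok')): A:[done] B:[sync] C:[ok] D:[stop]

Answer: 2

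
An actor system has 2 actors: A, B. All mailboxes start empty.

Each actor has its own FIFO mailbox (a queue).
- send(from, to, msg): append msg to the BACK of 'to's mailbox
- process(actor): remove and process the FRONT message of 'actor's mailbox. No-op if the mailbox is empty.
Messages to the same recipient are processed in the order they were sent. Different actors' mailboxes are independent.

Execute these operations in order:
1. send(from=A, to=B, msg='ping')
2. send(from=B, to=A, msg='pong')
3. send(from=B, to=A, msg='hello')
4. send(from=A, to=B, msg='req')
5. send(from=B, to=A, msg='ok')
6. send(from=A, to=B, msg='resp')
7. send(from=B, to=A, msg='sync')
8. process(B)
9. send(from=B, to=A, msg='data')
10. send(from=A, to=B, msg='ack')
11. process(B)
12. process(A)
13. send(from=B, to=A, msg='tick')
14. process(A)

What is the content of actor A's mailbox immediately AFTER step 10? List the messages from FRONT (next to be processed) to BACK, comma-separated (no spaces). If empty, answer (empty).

After 1 (send(from=A, to=B, msg='ping')): A:[] B:[ping]
After 2 (send(from=B, to=A, msg='pong')): A:[pong] B:[ping]
After 3 (send(from=B, to=A, msg='hello')): A:[pong,hello] B:[ping]
After 4 (send(from=A, to=B, msg='req')): A:[pong,hello] B:[ping,req]
After 5 (send(from=B, to=A, msg='ok')): A:[pong,hello,ok] B:[ping,req]
After 6 (send(from=A, to=B, msg='resp')): A:[pong,hello,ok] B:[ping,req,resp]
After 7 (send(from=B, to=A, msg='sync')): A:[pong,hello,ok,sync] B:[ping,req,resp]
After 8 (process(B)): A:[pong,hello,ok,sync] B:[req,resp]
After 9 (send(from=B, to=A, msg='data')): A:[pong,hello,ok,sync,data] B:[req,resp]
After 10 (send(from=A, to=B, msg='ack')): A:[pong,hello,ok,sync,data] B:[req,resp,ack]

pong,hello,ok,sync,data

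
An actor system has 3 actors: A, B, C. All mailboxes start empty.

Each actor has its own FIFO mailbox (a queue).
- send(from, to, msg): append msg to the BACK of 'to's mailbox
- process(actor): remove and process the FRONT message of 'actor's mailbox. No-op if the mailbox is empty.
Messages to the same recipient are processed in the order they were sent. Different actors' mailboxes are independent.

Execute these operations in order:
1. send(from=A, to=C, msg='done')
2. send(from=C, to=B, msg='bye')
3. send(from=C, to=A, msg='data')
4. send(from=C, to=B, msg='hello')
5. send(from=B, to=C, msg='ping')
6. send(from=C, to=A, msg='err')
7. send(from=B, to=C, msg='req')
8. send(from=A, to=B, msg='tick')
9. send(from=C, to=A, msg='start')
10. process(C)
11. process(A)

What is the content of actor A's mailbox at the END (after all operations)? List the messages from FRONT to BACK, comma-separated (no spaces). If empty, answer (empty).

After 1 (send(from=A, to=C, msg='done')): A:[] B:[] C:[done]
After 2 (send(from=C, to=B, msg='bye')): A:[] B:[bye] C:[done]
After 3 (send(from=C, to=A, msg='data')): A:[data] B:[bye] C:[done]
After 4 (send(from=C, to=B, msg='hello')): A:[data] B:[bye,hello] C:[done]
After 5 (send(from=B, to=C, msg='ping')): A:[data] B:[bye,hello] C:[done,ping]
After 6 (send(from=C, to=A, msg='err')): A:[data,err] B:[bye,hello] C:[done,ping]
After 7 (send(from=B, to=C, msg='req')): A:[data,err] B:[bye,hello] C:[done,ping,req]
After 8 (send(from=A, to=B, msg='tick')): A:[data,err] B:[bye,hello,tick] C:[done,ping,req]
After 9 (send(from=C, to=A, msg='start')): A:[data,err,start] B:[bye,hello,tick] C:[done,ping,req]
After 10 (process(C)): A:[data,err,start] B:[bye,hello,tick] C:[ping,req]
After 11 (process(A)): A:[err,start] B:[bye,hello,tick] C:[ping,req]

Answer: err,start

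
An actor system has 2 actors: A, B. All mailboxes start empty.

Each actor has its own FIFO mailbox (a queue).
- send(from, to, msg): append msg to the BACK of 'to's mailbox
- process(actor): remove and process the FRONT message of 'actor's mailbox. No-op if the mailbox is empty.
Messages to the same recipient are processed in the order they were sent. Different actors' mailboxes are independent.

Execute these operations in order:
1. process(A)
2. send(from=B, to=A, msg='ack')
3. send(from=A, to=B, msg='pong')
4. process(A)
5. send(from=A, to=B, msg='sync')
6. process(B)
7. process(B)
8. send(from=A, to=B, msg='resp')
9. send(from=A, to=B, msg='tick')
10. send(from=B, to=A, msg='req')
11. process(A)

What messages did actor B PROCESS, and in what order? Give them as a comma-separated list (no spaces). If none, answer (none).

After 1 (process(A)): A:[] B:[]
After 2 (send(from=B, to=A, msg='ack')): A:[ack] B:[]
After 3 (send(from=A, to=B, msg='pong')): A:[ack] B:[pong]
After 4 (process(A)): A:[] B:[pong]
After 5 (send(from=A, to=B, msg='sync')): A:[] B:[pong,sync]
After 6 (process(B)): A:[] B:[sync]
After 7 (process(B)): A:[] B:[]
After 8 (send(from=A, to=B, msg='resp')): A:[] B:[resp]
After 9 (send(from=A, to=B, msg='tick')): A:[] B:[resp,tick]
After 10 (send(from=B, to=A, msg='req')): A:[req] B:[resp,tick]
After 11 (process(A)): A:[] B:[resp,tick]

Answer: pong,sync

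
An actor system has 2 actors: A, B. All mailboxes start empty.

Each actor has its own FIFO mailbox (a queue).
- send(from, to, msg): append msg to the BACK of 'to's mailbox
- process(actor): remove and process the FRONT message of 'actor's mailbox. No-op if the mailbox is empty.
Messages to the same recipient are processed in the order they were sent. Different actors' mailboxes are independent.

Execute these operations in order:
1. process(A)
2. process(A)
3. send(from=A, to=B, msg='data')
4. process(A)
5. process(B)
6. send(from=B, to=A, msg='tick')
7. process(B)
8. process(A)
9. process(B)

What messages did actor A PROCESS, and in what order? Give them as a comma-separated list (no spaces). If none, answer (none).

After 1 (process(A)): A:[] B:[]
After 2 (process(A)): A:[] B:[]
After 3 (send(from=A, to=B, msg='data')): A:[] B:[data]
After 4 (process(A)): A:[] B:[data]
After 5 (process(B)): A:[] B:[]
After 6 (send(from=B, to=A, msg='tick')): A:[tick] B:[]
After 7 (process(B)): A:[tick] B:[]
After 8 (process(A)): A:[] B:[]
After 9 (process(B)): A:[] B:[]

Answer: tick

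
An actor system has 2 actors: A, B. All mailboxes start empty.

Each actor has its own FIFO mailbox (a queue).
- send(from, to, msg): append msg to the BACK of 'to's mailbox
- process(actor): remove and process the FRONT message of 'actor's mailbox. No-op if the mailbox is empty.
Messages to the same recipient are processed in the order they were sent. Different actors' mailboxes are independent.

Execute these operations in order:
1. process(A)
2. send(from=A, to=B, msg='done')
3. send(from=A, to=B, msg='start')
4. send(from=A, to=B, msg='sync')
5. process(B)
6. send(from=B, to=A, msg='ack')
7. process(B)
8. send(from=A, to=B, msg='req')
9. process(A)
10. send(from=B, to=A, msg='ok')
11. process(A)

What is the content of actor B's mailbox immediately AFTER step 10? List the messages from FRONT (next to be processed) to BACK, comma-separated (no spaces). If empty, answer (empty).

After 1 (process(A)): A:[] B:[]
After 2 (send(from=A, to=B, msg='done')): A:[] B:[done]
After 3 (send(from=A, to=B, msg='start')): A:[] B:[done,start]
After 4 (send(from=A, to=B, msg='sync')): A:[] B:[done,start,sync]
After 5 (process(B)): A:[] B:[start,sync]
After 6 (send(from=B, to=A, msg='ack')): A:[ack] B:[start,sync]
After 7 (process(B)): A:[ack] B:[sync]
After 8 (send(from=A, to=B, msg='req')): A:[ack] B:[sync,req]
After 9 (process(A)): A:[] B:[sync,req]
After 10 (send(from=B, to=A, msg='ok')): A:[ok] B:[sync,req]

sync,req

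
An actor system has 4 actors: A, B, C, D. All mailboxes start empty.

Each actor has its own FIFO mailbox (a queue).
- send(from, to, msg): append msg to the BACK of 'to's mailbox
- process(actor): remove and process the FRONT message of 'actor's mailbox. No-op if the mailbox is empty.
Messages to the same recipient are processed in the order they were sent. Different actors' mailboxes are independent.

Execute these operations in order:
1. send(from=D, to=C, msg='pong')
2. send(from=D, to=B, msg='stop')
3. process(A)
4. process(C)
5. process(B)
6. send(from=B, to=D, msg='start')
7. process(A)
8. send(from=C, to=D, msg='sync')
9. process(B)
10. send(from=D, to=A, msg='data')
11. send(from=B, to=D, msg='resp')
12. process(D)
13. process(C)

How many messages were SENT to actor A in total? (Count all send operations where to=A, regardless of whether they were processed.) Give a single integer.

Answer: 1

Derivation:
After 1 (send(from=D, to=C, msg='pong')): A:[] B:[] C:[pong] D:[]
After 2 (send(from=D, to=B, msg='stop')): A:[] B:[stop] C:[pong] D:[]
After 3 (process(A)): A:[] B:[stop] C:[pong] D:[]
After 4 (process(C)): A:[] B:[stop] C:[] D:[]
After 5 (process(B)): A:[] B:[] C:[] D:[]
After 6 (send(from=B, to=D, msg='start')): A:[] B:[] C:[] D:[start]
After 7 (process(A)): A:[] B:[] C:[] D:[start]
After 8 (send(from=C, to=D, msg='sync')): A:[] B:[] C:[] D:[start,sync]
After 9 (process(B)): A:[] B:[] C:[] D:[start,sync]
After 10 (send(from=D, to=A, msg='data')): A:[data] B:[] C:[] D:[start,sync]
After 11 (send(from=B, to=D, msg='resp')): A:[data] B:[] C:[] D:[start,sync,resp]
After 12 (process(D)): A:[data] B:[] C:[] D:[sync,resp]
After 13 (process(C)): A:[data] B:[] C:[] D:[sync,resp]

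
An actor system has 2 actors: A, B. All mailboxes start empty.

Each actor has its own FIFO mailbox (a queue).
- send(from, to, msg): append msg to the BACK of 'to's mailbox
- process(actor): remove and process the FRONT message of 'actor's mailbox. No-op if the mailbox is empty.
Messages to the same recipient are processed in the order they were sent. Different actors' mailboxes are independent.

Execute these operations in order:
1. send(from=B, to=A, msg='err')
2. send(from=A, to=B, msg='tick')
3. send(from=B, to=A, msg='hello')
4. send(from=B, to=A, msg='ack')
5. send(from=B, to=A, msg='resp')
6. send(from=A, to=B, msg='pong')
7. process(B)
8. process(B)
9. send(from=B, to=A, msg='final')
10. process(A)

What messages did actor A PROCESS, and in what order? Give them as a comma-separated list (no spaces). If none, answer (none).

After 1 (send(from=B, to=A, msg='err')): A:[err] B:[]
After 2 (send(from=A, to=B, msg='tick')): A:[err] B:[tick]
After 3 (send(from=B, to=A, msg='hello')): A:[err,hello] B:[tick]
After 4 (send(from=B, to=A, msg='ack')): A:[err,hello,ack] B:[tick]
After 5 (send(from=B, to=A, msg='resp')): A:[err,hello,ack,resp] B:[tick]
After 6 (send(from=A, to=B, msg='pong')): A:[err,hello,ack,resp] B:[tick,pong]
After 7 (process(B)): A:[err,hello,ack,resp] B:[pong]
After 8 (process(B)): A:[err,hello,ack,resp] B:[]
After 9 (send(from=B, to=A, msg='final')): A:[err,hello,ack,resp,final] B:[]
After 10 (process(A)): A:[hello,ack,resp,final] B:[]

Answer: err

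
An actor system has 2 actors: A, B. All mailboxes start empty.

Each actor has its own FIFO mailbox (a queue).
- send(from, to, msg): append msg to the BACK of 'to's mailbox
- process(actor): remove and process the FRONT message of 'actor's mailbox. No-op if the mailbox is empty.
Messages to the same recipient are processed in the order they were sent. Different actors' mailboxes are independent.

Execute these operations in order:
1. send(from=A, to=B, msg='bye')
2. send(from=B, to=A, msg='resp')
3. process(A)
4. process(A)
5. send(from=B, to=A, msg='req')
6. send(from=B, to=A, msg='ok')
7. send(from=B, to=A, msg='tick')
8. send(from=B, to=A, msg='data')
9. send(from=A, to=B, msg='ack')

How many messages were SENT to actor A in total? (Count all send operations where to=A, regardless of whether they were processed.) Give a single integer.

After 1 (send(from=A, to=B, msg='bye')): A:[] B:[bye]
After 2 (send(from=B, to=A, msg='resp')): A:[resp] B:[bye]
After 3 (process(A)): A:[] B:[bye]
After 4 (process(A)): A:[] B:[bye]
After 5 (send(from=B, to=A, msg='req')): A:[req] B:[bye]
After 6 (send(from=B, to=A, msg='ok')): A:[req,ok] B:[bye]
After 7 (send(from=B, to=A, msg='tick')): A:[req,ok,tick] B:[bye]
After 8 (send(from=B, to=A, msg='data')): A:[req,ok,tick,data] B:[bye]
After 9 (send(from=A, to=B, msg='ack')): A:[req,ok,tick,data] B:[bye,ack]

Answer: 5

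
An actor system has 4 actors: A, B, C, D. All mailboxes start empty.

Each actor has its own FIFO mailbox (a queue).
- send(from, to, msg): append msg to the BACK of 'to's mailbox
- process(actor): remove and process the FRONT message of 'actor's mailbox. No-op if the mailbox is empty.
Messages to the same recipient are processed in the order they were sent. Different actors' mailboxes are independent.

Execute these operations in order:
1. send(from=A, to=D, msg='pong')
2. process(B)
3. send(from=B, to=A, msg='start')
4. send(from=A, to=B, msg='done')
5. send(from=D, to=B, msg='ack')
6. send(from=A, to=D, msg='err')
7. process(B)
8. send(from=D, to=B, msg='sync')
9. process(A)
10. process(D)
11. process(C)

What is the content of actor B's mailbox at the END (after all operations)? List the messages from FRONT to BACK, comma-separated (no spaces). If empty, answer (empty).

After 1 (send(from=A, to=D, msg='pong')): A:[] B:[] C:[] D:[pong]
After 2 (process(B)): A:[] B:[] C:[] D:[pong]
After 3 (send(from=B, to=A, msg='start')): A:[start] B:[] C:[] D:[pong]
After 4 (send(from=A, to=B, msg='done')): A:[start] B:[done] C:[] D:[pong]
After 5 (send(from=D, to=B, msg='ack')): A:[start] B:[done,ack] C:[] D:[pong]
After 6 (send(from=A, to=D, msg='err')): A:[start] B:[done,ack] C:[] D:[pong,err]
After 7 (process(B)): A:[start] B:[ack] C:[] D:[pong,err]
After 8 (send(from=D, to=B, msg='sync')): A:[start] B:[ack,sync] C:[] D:[pong,err]
After 9 (process(A)): A:[] B:[ack,sync] C:[] D:[pong,err]
After 10 (process(D)): A:[] B:[ack,sync] C:[] D:[err]
After 11 (process(C)): A:[] B:[ack,sync] C:[] D:[err]

Answer: ack,sync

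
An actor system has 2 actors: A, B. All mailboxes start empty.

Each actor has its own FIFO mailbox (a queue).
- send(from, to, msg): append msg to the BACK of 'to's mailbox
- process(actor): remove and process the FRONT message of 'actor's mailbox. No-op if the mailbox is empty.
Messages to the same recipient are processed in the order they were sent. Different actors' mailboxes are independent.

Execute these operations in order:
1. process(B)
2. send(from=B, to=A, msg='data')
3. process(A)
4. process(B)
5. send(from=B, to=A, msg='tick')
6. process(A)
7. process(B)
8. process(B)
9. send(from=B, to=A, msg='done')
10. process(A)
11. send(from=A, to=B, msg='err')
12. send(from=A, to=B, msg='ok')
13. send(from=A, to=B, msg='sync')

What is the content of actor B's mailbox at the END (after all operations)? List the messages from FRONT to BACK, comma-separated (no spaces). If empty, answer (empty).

After 1 (process(B)): A:[] B:[]
After 2 (send(from=B, to=A, msg='data')): A:[data] B:[]
After 3 (process(A)): A:[] B:[]
After 4 (process(B)): A:[] B:[]
After 5 (send(from=B, to=A, msg='tick')): A:[tick] B:[]
After 6 (process(A)): A:[] B:[]
After 7 (process(B)): A:[] B:[]
After 8 (process(B)): A:[] B:[]
After 9 (send(from=B, to=A, msg='done')): A:[done] B:[]
After 10 (process(A)): A:[] B:[]
After 11 (send(from=A, to=B, msg='err')): A:[] B:[err]
After 12 (send(from=A, to=B, msg='ok')): A:[] B:[err,ok]
After 13 (send(from=A, to=B, msg='sync')): A:[] B:[err,ok,sync]

Answer: err,ok,sync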